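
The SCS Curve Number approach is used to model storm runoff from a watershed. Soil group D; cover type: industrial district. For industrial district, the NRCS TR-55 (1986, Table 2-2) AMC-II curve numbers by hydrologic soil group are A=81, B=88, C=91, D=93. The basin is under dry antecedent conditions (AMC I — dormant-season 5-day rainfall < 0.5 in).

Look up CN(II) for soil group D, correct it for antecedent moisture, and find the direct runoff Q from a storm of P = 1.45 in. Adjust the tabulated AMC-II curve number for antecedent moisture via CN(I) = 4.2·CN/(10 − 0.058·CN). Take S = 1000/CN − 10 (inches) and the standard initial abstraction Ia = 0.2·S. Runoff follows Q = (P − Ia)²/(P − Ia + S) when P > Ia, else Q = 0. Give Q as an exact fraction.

Q = 37100281/89787780 in ≈ 0.413 in

NRCS table: industrial district, soil group D → CN(II) = 93
CN(I) from CN(II)=93: (4.2·93)/(10 − 0.058·93) = 27900/329 ≈ 84.802
Retention S: 1000/CN − 10 with CN=84.802 → S = 500/279 ≈ 1.792 in
Ia = 0.2·(500/279) = 100/279 in ≈ 0.358 in
Since P=1.450 > Ia=0.358: effective rainfall P−Ia = 6091/5580 in
Runoff Q = (P−Ia)²/(P−Ia+S) = (1.092)²/(1.092+1.792) = 37100281/89787780 ≈ 0.413 in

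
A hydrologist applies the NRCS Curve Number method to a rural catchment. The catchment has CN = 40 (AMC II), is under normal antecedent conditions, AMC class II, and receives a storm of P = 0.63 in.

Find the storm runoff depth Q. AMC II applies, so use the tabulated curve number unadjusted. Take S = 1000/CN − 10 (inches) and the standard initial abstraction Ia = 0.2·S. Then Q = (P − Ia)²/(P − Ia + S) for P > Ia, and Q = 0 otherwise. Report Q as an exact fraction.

Q = 0 in ≈ 0.000 in

CN(II) = 40; AMC II needs no correction.
S = 1000/40 − 10 = 15 in ≈ 15.000 in
Ia = 0.2·15 = 3 in ≈ 3.000 in
P = 0.630 ≤ Ia = 3.000 in: entire storm abstracted, Q = 0.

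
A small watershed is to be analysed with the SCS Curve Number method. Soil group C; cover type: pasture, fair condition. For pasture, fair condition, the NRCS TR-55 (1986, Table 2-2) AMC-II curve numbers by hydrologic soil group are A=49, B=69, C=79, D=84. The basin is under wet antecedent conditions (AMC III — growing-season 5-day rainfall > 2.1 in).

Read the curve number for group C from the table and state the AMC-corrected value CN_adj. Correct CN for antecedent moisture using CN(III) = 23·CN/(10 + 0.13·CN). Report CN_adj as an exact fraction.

CN_adj = 181700/2027 ≈ 89.640

NRCS table: pasture, fair condition, soil group C → CN(II) = 79
Adjust CN=79 to AMC III: 23·79/(10 + 0.13·79) → 1817 ÷ (2027/100) = 181700/2027 ≈ 89.640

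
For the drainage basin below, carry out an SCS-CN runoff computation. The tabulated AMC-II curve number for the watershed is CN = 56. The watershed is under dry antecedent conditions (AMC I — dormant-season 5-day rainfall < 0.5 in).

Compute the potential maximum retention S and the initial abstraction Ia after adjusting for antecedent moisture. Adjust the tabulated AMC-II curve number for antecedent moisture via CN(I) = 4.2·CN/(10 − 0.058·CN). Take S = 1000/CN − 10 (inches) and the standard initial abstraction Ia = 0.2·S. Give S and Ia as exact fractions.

CN(I) from CN(II)=56: (4.2·56)/(10 − 0.058·56) = 7350/211 ≈ 34.834
S = 1000/(7350/211) − 10 = 2750/147 in ≈ 18.707 in
Ia = 0.2S: 0.2·18.707 = 3.741 in (exactly 550/147)

S = 2750/147 in ≈ 18.707 in; Ia = 550/147 in ≈ 3.741 in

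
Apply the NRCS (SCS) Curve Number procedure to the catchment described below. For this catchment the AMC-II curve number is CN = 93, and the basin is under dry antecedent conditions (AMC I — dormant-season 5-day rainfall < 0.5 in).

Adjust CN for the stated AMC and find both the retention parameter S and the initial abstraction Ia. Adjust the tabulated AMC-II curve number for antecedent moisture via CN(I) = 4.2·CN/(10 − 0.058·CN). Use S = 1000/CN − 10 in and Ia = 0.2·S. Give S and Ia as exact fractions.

S = 500/279 in ≈ 1.792 in; Ia = 100/279 in ≈ 0.358 in

Dry (AMC I): CN(I) = 4.2·93/(10 − 0.058·93) = (1953/5)/(2303/500) = 27900/329 ≈ 84.802
Retention S: 1000/CN − 10 with CN=84.802 → S = 500/279 ≈ 1.792 in
Ia = 0.2·(500/279) = 100/279 in ≈ 0.358 in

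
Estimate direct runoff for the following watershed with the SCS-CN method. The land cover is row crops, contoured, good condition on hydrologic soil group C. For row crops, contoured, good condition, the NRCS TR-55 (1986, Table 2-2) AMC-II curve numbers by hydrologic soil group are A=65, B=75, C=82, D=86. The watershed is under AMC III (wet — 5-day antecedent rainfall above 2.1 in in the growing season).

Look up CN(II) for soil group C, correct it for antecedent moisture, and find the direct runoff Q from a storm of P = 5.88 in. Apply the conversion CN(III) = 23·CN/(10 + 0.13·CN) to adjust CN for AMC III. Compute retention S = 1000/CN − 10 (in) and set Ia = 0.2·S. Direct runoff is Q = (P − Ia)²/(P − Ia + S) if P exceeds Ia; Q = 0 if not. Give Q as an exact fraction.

NRCS table: row crops, contoured, good condition, soil group C → CN(II) = 82
Wet (AMC III): CN(III) = 23·82/(10 + 0.13·82) = 1886/(1033/50) = 94300/1033 ≈ 91.288
S = 1000/(94300/1033) − 10 = 900/943 in ≈ 0.954 in
Ia = 0.2S: 0.2·0.954 = 0.191 in (exactly 180/943)
P − Ia = 5.880 − 0.191 = 134121/23575 ≈ 5.689 in (> 0, runoff occurs)
Q = (134121/23575)²/((134121/23575) + 900/943) = (17988442641/555780625)/(156621/23575) = 5996147547/1230780025 in ≈ 4.872 in

Q = 5996147547/1230780025 in ≈ 4.872 in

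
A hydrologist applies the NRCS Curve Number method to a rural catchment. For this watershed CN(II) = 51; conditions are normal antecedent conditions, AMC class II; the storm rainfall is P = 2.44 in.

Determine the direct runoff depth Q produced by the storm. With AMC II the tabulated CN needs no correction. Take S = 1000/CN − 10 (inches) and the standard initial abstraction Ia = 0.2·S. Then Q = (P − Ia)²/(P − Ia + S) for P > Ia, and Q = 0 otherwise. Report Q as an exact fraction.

Q = 436921/16461525 in ≈ 0.027 in

AMC II — tabulated CN = 51 applies directly.
Max retention: S = 1000/51 − 10 = 490/51 in (≈ 9.608 in)
Initial abstraction Ia = S/5 = (490/51)/5 = 98/51 ≈ 1.922 in
P − Ia = 2.440 − 1.922 = 661/1275 ≈ 0.518 in (> 0, runoff occurs)
Q = (661/1275)²/((661/1275) + 490/51) = (436921/1625625)/(12911/1275) = 436921/16461525 in ≈ 0.027 in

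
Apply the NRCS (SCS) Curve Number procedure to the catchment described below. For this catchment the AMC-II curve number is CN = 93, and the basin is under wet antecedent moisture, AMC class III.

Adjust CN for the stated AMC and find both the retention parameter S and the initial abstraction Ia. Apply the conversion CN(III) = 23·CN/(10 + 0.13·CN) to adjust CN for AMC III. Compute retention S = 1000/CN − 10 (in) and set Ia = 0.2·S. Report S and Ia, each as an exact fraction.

S = 700/2139 in ≈ 0.327 in; Ia = 140/2139 in ≈ 0.065 in

Wet (AMC III): CN(III) = 23·93/(10 + 0.13·93) = 2139/(2209/100) = 213900/2209 ≈ 96.831
S = 1000/(213900/2209) − 10 = 700/2139 in ≈ 0.327 in
Ia = 0.2S: 0.2·0.327 = 0.065 in (exactly 140/2139)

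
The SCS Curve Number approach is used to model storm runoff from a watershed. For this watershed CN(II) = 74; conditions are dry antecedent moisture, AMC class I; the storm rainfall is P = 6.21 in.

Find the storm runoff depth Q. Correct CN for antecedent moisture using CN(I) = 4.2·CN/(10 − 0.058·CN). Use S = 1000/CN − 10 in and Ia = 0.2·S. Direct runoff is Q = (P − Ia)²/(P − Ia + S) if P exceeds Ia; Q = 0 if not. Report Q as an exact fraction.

Dry (AMC I): CN(I) = 4.2·74/(10 − 0.058·74) = (1554/5)/(1427/250) = 77700/1427 ≈ 54.450
Max retention: S = 1000/(77700/1427) − 10 = 6500/777 in (≈ 8.366 in)
Initial abstraction Ia = S/5 = (6500/777)/5 = 1300/777 ≈ 1.673 in
Excess rainfall: 6.210 − 1.673 = 4.537 in; P > Ia so Q > 0
Q = (352517/77700)²/((352517/77700) + 6500/777) = (124268235289/6037290000)/(1002517/77700) = 124268235289/77895570900 in ≈ 1.595 in

Q = 124268235289/77895570900 in ≈ 1.595 in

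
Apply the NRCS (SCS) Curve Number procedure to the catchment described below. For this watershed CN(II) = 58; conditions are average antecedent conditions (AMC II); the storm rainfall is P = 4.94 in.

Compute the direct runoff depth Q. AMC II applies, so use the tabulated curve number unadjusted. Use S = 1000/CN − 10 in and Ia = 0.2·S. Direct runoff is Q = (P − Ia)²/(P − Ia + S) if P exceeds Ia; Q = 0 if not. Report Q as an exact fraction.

Q = 25633969/22566350 in ≈ 1.136 in

AMC II — tabulated CN = 58 applies directly.
S = 1000/58 − 10 = 210/29 in ≈ 7.241 in
Initial abstraction Ia = S/5 = (210/29)/5 = 42/29 ≈ 1.448 in
P − Ia = 4.940 − 1.448 = 5063/1450 ≈ 3.492 in (> 0, runoff occurs)
Runoff Q = (P−Ia)²/(P−Ia+S) = (3.492)²/(3.492+7.241) = 25633969/22566350 ≈ 1.136 in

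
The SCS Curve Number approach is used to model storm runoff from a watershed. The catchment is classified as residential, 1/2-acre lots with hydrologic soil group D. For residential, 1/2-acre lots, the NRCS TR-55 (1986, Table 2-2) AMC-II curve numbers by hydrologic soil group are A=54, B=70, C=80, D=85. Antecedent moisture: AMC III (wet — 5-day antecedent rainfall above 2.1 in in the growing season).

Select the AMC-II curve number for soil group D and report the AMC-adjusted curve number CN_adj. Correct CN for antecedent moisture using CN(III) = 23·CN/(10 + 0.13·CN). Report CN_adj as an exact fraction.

CN_adj = 39100/421 ≈ 92.874

NRCS table: residential, 1/2-acre lots, soil group D → CN(II) = 85
CN(III) from CN(II)=85: (23·85)/(10 + 0.13·85) = 39100/421 ≈ 92.874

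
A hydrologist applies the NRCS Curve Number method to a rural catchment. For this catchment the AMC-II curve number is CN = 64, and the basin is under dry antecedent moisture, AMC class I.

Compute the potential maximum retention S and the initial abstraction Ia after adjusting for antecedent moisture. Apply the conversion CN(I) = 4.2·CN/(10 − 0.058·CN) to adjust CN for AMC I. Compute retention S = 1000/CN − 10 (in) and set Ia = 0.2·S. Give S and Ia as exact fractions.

Adjust CN=64 to AMC I: 4.2·64/(10 − 0.058·64) → (1344/5) ÷ (786/125) = 5600/131 ≈ 42.748
Retention S: 1000/CN − 10 with CN=42.748 → S = 375/28 ≈ 13.393 in
Ia = 0.2·(375/28) = 75/28 in ≈ 2.679 in

S = 375/28 in ≈ 13.393 in; Ia = 75/28 in ≈ 2.679 in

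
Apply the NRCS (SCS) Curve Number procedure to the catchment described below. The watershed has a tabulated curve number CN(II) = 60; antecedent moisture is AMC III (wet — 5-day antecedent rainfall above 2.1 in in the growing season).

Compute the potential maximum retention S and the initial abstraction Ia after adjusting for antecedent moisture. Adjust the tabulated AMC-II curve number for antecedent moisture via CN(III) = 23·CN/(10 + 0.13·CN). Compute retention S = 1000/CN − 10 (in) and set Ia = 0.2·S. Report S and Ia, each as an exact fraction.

S = 200/69 in ≈ 2.899 in; Ia = 40/69 in ≈ 0.580 in

Adjust CN=60 to AMC III: 23·60/(10 + 0.13·60) → 1380 ÷ (89/5) = 6900/89 ≈ 77.528
Retention S: 1000/CN − 10 with CN=77.528 → S = 200/69 ≈ 2.899 in
Initial abstraction Ia = S/5 = (200/69)/5 = 40/69 ≈ 0.580 in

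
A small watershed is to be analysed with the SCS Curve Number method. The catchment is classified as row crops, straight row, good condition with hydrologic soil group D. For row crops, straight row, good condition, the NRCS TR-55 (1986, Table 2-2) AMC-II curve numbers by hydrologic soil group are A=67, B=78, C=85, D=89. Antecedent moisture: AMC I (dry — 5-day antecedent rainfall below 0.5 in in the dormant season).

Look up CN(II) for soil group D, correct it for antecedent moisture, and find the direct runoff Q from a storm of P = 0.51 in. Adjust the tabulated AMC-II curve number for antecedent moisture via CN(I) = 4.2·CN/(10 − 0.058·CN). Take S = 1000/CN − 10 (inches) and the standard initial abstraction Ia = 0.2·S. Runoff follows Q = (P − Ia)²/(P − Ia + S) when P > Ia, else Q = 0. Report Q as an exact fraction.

Q = 0 in ≈ 0.000 in

NRCS table: row crops, straight row, good condition, soil group D → CN(II) = 89
Dry (AMC I): CN(I) = 4.2·89/(10 − 0.058·89) = (1869/5)/(2419/500) = 186900/2419 ≈ 77.263
S = 1000/(186900/2419) − 10 = 5500/1869 in ≈ 2.943 in
Ia = 0.2·(5500/1869) = 1100/1869 in ≈ 0.589 in
P = 0.510 ≤ Ia = 0.589 in: entire storm abstracted, Q = 0.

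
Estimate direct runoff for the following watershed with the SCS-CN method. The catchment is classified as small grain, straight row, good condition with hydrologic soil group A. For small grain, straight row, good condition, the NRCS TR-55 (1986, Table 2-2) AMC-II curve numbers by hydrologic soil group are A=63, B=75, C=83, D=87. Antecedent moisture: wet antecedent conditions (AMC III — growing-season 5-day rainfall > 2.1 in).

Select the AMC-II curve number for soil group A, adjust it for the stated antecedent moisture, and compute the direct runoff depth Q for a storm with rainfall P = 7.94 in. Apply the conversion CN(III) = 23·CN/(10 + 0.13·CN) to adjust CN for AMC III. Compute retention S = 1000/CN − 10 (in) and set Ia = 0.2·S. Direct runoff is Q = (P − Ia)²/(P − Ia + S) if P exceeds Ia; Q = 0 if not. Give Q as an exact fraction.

Q = 289716292009/52399679850 in ≈ 5.529 in

NRCS table: small grain, straight row, good condition, soil group A → CN(II) = 63
Adjust CN=63 to AMC III: 23·63/(10 + 0.13·63) → 1449 ÷ (1819/100) = 144900/1819 ≈ 79.659
Max retention: S = 1000/(144900/1819) − 10 = 3700/1449 in (≈ 2.553 in)
Ia = 0.2·(3700/1449) = 740/1449 in ≈ 0.511 in
Excess rainfall: 7.940 − 0.511 = 7.429 in; P > Ia so Q > 0
Runoff Q = (P−Ia)²/(P−Ia+S) = (7.429)²/(7.429+2.553) = 289716292009/52399679850 ≈ 5.529 in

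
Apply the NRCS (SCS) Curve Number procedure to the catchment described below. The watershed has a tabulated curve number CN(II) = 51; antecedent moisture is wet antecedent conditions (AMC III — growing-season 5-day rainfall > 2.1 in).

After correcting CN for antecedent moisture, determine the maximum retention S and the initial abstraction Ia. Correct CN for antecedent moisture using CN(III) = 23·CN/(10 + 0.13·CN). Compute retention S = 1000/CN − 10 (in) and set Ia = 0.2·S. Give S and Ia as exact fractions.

S = 4900/1173 in ≈ 4.177 in; Ia = 980/1173 in ≈ 0.835 in

CN(III) from CN(II)=51: (23·51)/(10 + 0.13·51) = 117300/1663 ≈ 70.535
Retention S: 1000/CN − 10 with CN=70.535 → S = 4900/1173 ≈ 4.177 in
Ia = 0.2S: 0.2·4.177 = 0.835 in (exactly 980/1173)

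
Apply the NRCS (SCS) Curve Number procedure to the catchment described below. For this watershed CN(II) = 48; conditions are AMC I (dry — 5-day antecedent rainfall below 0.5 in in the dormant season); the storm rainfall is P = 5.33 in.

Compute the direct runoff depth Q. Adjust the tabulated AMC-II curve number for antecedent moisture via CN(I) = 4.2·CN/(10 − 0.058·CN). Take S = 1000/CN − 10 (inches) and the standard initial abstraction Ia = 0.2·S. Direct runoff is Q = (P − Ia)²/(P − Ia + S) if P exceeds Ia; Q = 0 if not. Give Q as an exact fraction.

Q = 89557/79272900 in ≈ 0.001 in

Adjust CN=48 to AMC I: 4.2·48/(10 − 0.058·48) → (1008/5) ÷ (902/125) = 12600/451 ≈ 27.938
Max retention: S = 1000/(12600/451) − 10 = 1625/63 in (≈ 25.794 in)
Ia = 0.2·(1625/63) = 325/63 in ≈ 5.159 in
P − Ia = 5.330 − 5.159 = 1079/6300 ≈ 0.171 in (> 0, runoff occurs)
Q = (1079/6300)²/((1079/6300) + 1625/63) = (1164241/39690000)/(163579/6300) = 89557/79272900 in ≈ 0.001 in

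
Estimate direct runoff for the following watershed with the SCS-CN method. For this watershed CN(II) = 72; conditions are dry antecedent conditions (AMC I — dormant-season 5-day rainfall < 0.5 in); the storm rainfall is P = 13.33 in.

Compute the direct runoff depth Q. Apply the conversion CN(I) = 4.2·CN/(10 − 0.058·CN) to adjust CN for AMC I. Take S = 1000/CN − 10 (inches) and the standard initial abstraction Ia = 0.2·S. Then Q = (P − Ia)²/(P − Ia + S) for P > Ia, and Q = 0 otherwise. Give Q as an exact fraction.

CN(I) from CN(II)=72: (4.2·72)/(10 − 0.058·72) = 675/13 ≈ 51.923
S = 1000/(675/13) − 10 = 250/27 in ≈ 9.259 in
Ia = 0.2S: 0.2·9.259 = 1.852 in (exactly 50/27)
P − Ia = 13.330 − 1.852 = 30991/2700 ≈ 11.478 in (> 0, runoff occurs)
Runoff Q = (P−Ia)²/(P−Ia+S) = (11.478)²/(11.478+9.259) = 960442081/151175700 ≈ 6.353 in

Q = 960442081/151175700 in ≈ 6.353 in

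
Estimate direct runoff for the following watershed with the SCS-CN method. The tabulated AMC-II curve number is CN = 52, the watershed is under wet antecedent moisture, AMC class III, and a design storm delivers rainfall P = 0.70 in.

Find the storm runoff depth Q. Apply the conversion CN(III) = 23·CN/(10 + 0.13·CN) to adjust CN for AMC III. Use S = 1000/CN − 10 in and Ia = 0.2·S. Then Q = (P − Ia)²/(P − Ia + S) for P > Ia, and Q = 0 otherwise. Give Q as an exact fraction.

Q = 0 in ≈ 0.000 in

CN(III) from CN(II)=52: (23·52)/(10 + 0.13·52) = 29900/419 ≈ 71.360
Retention S: 1000/CN − 10 with CN=71.360 → S = 1200/299 ≈ 4.013 in
Ia = 0.2S: 0.2·4.013 = 0.803 in (exactly 240/299)
P = 0.700 ≤ Ia = 0.803 in: entire storm abstracted, Q = 0.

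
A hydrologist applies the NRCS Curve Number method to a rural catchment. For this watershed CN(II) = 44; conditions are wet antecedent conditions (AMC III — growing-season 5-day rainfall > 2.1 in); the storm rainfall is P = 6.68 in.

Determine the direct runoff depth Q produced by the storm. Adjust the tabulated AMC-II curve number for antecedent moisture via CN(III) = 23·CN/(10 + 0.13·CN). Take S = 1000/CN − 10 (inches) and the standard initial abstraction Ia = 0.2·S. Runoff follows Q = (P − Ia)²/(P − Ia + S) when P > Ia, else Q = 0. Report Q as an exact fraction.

Q = 1242633001/444337575 in ≈ 2.797 in

CN(III) from CN(II)=44: (23·44)/(10 + 0.13·44) = 25300/393 ≈ 64.377
S = 1000/(25300/393) − 10 = 1400/253 in ≈ 5.534 in
Ia = 0.2·(1400/253) = 280/253 in ≈ 1.107 in
P − Ia = 6.680 − 1.107 = 35251/6325 ≈ 5.573 in (> 0, runoff occurs)
Q: (35251/6325)² ÷ (70251/6325) = 1242633001/444337575 in (≈ 2.797 in)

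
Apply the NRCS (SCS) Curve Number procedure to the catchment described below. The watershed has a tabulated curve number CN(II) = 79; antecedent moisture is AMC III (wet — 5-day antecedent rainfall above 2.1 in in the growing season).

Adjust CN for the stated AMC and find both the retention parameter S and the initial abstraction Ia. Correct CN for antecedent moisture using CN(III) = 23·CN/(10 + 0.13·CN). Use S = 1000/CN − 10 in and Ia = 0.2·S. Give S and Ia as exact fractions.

Wet (AMC III): CN(III) = 23·79/(10 + 0.13·79) = 1817/(2027/100) = 181700/2027 ≈ 89.640
Max retention: S = 1000/(181700/2027) − 10 = 2100/1817 in (≈ 1.156 in)
Ia = 0.2S: 0.2·1.156 = 0.231 in (exactly 420/1817)

S = 2100/1817 in ≈ 1.156 in; Ia = 420/1817 in ≈ 0.231 in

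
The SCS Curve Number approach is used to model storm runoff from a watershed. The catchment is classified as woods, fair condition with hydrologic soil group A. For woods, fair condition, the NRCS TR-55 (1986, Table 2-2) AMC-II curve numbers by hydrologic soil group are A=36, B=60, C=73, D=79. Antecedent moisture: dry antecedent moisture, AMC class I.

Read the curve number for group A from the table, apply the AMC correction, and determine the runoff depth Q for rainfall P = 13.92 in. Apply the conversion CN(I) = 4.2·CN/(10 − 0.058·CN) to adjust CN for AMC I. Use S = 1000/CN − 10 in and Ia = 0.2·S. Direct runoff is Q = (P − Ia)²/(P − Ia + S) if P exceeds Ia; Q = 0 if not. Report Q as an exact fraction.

NRCS table: woods, fair condition, soil group A → CN(II) = 36
Adjust CN=36 to AMC I: 4.2·36/(10 − 0.058·36) → (756/5) ÷ (989/125) = 18900/989 ≈ 19.110
Retention S: 1000/CN − 10 with CN=19.110 → S = 8000/189 ≈ 42.328 in
Ia = 0.2S: 0.2·42.328 = 8.466 in (exactly 1600/189)
Excess rainfall: 13.920 − 8.466 = 5.454 in; P > Ia so Q > 0
Q = (25772/4725)²/((25772/4725) + 8000/189) = (664195984/22325625)/(225772/4725) = 166048996/266693175 in ≈ 0.623 in

Q = 166048996/266693175 in ≈ 0.623 in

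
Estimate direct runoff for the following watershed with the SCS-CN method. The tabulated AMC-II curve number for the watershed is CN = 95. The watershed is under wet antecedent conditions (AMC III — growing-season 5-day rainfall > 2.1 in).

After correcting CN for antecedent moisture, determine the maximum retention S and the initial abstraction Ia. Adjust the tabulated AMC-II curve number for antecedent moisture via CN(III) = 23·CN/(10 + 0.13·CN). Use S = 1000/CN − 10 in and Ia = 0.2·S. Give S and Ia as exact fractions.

S = 100/437 in ≈ 0.229 in; Ia = 20/437 in ≈ 0.046 in

CN(III) from CN(II)=95: (23·95)/(10 + 0.13·95) = 43700/447 ≈ 97.763
Retention S: 1000/CN − 10 with CN=97.763 → S = 100/437 ≈ 0.229 in
Ia = 0.2·(100/437) = 20/437 in ≈ 0.046 in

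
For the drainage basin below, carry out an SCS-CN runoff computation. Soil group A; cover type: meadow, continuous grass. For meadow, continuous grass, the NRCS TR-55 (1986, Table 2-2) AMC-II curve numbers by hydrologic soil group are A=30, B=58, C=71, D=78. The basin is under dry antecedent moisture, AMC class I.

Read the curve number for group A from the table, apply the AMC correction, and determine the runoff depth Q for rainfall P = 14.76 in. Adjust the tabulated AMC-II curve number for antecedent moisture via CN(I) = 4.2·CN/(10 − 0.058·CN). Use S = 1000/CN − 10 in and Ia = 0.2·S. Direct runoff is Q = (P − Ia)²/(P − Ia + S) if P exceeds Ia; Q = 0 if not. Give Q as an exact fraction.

NRCS table: meadow, continuous grass, soil group A → CN(II) = 30
Adjust CN=30 to AMC I: 4.2·30/(10 − 0.058·30) → 126 ÷ (413/50) = 900/59 ≈ 15.254
Retention S: 1000/CN − 10 with CN=15.254 → S = 500/9 ≈ 55.556 in
Ia = 0.2·(500/9) = 100/9 in ≈ 11.111 in
Excess rainfall: 14.760 − 11.111 = 3.649 in; P > Ia so Q > 0
Runoff Q = (P−Ia)²/(P−Ia+S) = (3.649)²/(3.649+55.556) = 674041/2997225 ≈ 0.225 in

Q = 674041/2997225 in ≈ 0.225 in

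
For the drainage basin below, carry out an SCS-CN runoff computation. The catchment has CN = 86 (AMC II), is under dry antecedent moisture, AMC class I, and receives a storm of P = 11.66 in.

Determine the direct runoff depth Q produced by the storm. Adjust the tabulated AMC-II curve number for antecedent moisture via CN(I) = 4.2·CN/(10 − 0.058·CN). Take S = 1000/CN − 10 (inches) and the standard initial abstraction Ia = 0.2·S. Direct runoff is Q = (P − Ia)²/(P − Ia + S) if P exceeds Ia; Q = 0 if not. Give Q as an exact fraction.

Adjust CN=86 to AMC I: 4.2·86/(10 − 0.058·86) → (1806/5) ÷ (1253/250) = 12900/179 ≈ 72.067
S = 1000/(12900/179) − 10 = 500/129 in ≈ 3.876 in
Ia = 0.2·(500/129) = 100/129 in ≈ 0.775 in
Excess rainfall: 11.660 − 0.775 = 10.885 in; P > Ia so Q > 0
Runoff Q = (P−Ia)²/(P−Ia+S) = (10.885)²/(10.885+3.876) = 4929022849/614085150 ≈ 8.027 in

Q = 4929022849/614085150 in ≈ 8.027 in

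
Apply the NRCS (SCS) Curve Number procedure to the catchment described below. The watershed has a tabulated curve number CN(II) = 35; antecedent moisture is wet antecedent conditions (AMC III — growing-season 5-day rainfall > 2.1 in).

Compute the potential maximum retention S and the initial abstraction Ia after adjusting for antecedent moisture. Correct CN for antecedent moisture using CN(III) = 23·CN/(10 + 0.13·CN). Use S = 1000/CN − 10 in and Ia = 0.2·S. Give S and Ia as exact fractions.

Wet (AMC III): CN(III) = 23·35/(10 + 0.13·35) = 805/(291/20) = 16100/291 ≈ 55.326
Max retention: S = 1000/(16100/291) − 10 = 1300/161 in (≈ 8.075 in)
Initial abstraction Ia = S/5 = (1300/161)/5 = 260/161 ≈ 1.615 in

S = 1300/161 in ≈ 8.075 in; Ia = 260/161 in ≈ 1.615 in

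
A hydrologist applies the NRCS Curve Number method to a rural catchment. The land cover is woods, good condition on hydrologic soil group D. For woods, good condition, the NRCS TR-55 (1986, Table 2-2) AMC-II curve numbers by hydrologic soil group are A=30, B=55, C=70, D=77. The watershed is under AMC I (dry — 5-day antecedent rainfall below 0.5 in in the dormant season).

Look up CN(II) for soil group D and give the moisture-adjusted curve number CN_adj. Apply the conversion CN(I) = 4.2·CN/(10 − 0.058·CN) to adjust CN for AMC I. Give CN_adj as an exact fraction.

NRCS table: woods, good condition, soil group D → CN(II) = 77
Dry (AMC I): CN(I) = 4.2·77/(10 − 0.058·77) = (1617/5)/(2767/500) = 161700/2767 ≈ 58.439

CN_adj = 161700/2767 ≈ 58.439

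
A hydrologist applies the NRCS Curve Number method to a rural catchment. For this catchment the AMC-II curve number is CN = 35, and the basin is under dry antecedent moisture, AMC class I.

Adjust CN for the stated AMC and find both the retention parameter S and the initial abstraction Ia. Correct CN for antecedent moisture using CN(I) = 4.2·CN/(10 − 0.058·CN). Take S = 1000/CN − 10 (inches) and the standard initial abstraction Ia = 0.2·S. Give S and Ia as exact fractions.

S = 6500/147 in ≈ 44.218 in; Ia = 1300/147 in ≈ 8.844 in

CN(I) from CN(II)=35: (4.2·35)/(10 − 0.058·35) = 14700/797 ≈ 18.444
S = 1000/(14700/797) − 10 = 6500/147 in ≈ 44.218 in
Ia = 0.2·(6500/147) = 1300/147 in ≈ 8.844 in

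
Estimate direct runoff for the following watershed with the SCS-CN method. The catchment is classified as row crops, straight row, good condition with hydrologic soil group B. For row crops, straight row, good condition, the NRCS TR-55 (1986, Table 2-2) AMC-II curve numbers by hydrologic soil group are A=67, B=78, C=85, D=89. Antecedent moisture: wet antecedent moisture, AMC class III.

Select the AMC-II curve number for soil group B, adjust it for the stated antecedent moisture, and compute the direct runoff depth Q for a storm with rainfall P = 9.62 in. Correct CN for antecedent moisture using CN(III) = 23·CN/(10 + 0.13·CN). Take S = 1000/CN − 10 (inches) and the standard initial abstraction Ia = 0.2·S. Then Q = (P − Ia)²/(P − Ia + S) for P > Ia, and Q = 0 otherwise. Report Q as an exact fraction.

Q = 176784088849/21324246450 in ≈ 8.290 in

NRCS table: row crops, straight row, good condition, soil group B → CN(II) = 78
CN(III) from CN(II)=78: (23·78)/(10 + 0.13·78) = 89700/1007 ≈ 89.076
Max retention: S = 1000/(89700/1007) − 10 = 1100/897 in (≈ 1.226 in)
Ia = 0.2·(1100/897) = 220/897 in ≈ 0.245 in
P − Ia = 9.620 − 0.245 = 420457/44850 ≈ 9.375 in (> 0, runoff occurs)
Runoff Q = (P−Ia)²/(P−Ia+S) = (9.375)²/(9.375+1.226) = 176784088849/21324246450 ≈ 8.290 in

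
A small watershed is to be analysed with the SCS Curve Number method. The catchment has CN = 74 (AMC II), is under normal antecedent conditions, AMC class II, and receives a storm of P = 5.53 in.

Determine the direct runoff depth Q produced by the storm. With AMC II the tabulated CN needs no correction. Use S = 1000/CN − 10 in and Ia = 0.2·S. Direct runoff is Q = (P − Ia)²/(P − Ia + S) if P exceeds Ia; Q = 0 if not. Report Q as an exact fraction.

Average conditions: CN = 74 (no AMC adjustment).
S = 1000/74 − 10 = 130/37 in ≈ 3.514 in
Initial abstraction Ia = S/5 = (130/37)/5 = 26/37 ≈ 0.703 in
Since P=5.530 > Ia=0.703: effective rainfall P−Ia = 17861/3700 in
Q: (17861/3700)² ÷ (30861/3700) = 319015321/114185700 in (≈ 2.794 in)

Q = 319015321/114185700 in ≈ 2.794 in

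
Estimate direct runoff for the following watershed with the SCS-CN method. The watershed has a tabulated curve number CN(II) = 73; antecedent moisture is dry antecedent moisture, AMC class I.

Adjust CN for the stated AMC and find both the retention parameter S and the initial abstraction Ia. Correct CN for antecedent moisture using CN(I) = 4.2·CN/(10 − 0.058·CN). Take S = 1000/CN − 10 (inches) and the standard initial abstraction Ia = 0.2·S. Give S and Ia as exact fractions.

Adjust CN=73 to AMC I: 4.2·73/(10 − 0.058·73) → (1533/5) ÷ (2883/500) = 51100/961 ≈ 53.174
S = 1000/(51100/961) − 10 = 4500/511 in ≈ 8.806 in
Initial abstraction Ia = S/5 = (4500/511)/5 = 900/511 ≈ 1.761 in

S = 4500/511 in ≈ 8.806 in; Ia = 900/511 in ≈ 1.761 in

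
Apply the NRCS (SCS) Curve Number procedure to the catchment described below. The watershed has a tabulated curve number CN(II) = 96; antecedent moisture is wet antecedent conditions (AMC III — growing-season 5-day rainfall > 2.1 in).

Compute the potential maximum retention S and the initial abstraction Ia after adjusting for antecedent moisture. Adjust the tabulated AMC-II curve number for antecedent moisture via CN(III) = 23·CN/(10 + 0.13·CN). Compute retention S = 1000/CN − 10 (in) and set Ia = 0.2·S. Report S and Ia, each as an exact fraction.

S = 25/138 in ≈ 0.181 in; Ia = 5/138 in ≈ 0.036 in

Adjust CN=96 to AMC III: 23·96/(10 + 0.13·96) → 2208 ÷ (562/25) = 27600/281 ≈ 98.221
S = 1000/(27600/281) − 10 = 25/138 in ≈ 0.181 in
Ia = 0.2S: 0.2·0.181 = 0.036 in (exactly 5/138)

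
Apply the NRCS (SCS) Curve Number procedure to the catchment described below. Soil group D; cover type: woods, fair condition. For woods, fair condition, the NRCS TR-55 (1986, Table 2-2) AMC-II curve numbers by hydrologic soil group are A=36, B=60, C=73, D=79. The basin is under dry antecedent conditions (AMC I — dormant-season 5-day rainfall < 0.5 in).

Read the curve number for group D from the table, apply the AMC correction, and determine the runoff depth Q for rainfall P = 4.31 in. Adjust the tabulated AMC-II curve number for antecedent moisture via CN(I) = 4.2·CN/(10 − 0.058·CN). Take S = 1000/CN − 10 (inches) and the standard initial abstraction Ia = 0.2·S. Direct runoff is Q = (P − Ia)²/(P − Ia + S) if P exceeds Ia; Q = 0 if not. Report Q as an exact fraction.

NRCS table: woods, fair condition, soil group D → CN(II) = 79
Adjust CN=79 to AMC I: 4.2·79/(10 − 0.058·79) → (1659/5) ÷ (2709/500) = 7900/129 ≈ 61.240
S = 1000/(7900/129) − 10 = 500/79 in ≈ 6.329 in
Ia = 0.2·(500/79) = 100/79 in ≈ 1.266 in
P − Ia = 4.310 − 1.266 = 24049/7900 ≈ 3.044 in (> 0, runoff occurs)
Q = (24049/7900)²/((24049/7900) + 500/79) = (578354401/62410000)/(74049/7900) = 578354401/584987100 in ≈ 0.989 in

Q = 578354401/584987100 in ≈ 0.989 in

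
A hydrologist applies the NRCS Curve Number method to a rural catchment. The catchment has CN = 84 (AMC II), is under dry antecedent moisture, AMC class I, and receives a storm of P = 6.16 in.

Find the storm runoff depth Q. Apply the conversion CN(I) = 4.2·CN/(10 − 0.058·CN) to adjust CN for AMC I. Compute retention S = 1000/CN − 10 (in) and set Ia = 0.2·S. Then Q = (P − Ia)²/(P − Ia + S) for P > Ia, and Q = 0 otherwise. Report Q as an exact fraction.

Adjust CN=84 to AMC I: 4.2·84/(10 − 0.058·84) → (1764/5) ÷ (641/125) = 44100/641 ≈ 68.799
Max retention: S = 1000/(44100/641) − 10 = 2000/441 in (≈ 4.535 in)
Ia = 0.2S: 0.2·4.535 = 0.907 in (exactly 400/441)
Excess rainfall: 6.160 − 0.907 = 5.253 in; P > Ia so Q > 0
Q: (57914/11025)² ÷ (107914/11025) = 1677015698/594875925 in (≈ 2.819 in)

Q = 1677015698/594875925 in ≈ 2.819 in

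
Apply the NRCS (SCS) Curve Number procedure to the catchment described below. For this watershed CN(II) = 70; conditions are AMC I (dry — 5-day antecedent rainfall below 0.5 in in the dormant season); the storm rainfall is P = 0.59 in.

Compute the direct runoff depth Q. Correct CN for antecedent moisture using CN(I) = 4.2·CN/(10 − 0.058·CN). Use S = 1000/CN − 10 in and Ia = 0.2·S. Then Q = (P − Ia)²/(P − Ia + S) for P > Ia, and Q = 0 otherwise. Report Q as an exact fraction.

Dry (AMC I): CN(I) = 4.2·70/(10 − 0.058·70) = 294/(297/50) = 4900/99 ≈ 49.495
S = 1000/(4900/99) − 10 = 500/49 in ≈ 10.204 in
Ia = 0.2S: 0.2·10.204 = 2.041 in (exactly 100/49)
P = 0.590 ≤ Ia = 2.041 in: entire storm abstracted, Q = 0.

Q = 0 in ≈ 0.000 in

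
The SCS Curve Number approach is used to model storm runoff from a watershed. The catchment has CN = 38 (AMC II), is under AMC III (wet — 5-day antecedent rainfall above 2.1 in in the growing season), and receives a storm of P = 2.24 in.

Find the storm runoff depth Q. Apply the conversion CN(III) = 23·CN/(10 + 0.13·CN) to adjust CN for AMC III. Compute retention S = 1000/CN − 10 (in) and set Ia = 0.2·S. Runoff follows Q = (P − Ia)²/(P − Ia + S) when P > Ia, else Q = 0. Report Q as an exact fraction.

Q = 10062098/118088325 in ≈ 0.085 in

Adjust CN=38 to AMC III: 23·38/(10 + 0.13·38) → 874 ÷ (747/50) = 43700/747 ≈ 58.501
Max retention: S = 1000/(43700/747) − 10 = 3100/437 in (≈ 7.094 in)
Ia = 0.2S: 0.2·7.094 = 1.419 in (exactly 620/437)
P − Ia = 2.240 − 1.419 = 8972/10925 ≈ 0.821 in (> 0, runoff occurs)
Runoff Q = (P−Ia)²/(P−Ia+S) = (0.821)²/(0.821+7.094) = 10062098/118088325 ≈ 0.085 in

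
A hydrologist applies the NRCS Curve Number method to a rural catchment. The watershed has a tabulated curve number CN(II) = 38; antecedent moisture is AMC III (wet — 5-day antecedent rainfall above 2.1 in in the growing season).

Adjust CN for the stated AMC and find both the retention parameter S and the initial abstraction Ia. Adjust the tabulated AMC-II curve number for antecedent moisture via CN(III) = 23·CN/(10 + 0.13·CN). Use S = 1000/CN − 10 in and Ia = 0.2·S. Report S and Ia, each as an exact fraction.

S = 3100/437 in ≈ 7.094 in; Ia = 620/437 in ≈ 1.419 in

Wet (AMC III): CN(III) = 23·38/(10 + 0.13·38) = 874/(747/50) = 43700/747 ≈ 58.501
Max retention: S = 1000/(43700/747) − 10 = 3100/437 in (≈ 7.094 in)
Ia = 0.2S: 0.2·7.094 = 1.419 in (exactly 620/437)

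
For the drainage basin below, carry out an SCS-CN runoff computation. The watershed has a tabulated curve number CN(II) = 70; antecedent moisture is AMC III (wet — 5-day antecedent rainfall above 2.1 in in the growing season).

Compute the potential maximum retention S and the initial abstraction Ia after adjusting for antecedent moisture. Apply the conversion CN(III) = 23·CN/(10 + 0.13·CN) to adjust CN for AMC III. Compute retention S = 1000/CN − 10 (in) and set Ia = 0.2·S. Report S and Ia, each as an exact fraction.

Adjust CN=70 to AMC III: 23·70/(10 + 0.13·70) → 1610 ÷ (191/10) = 16100/191 ≈ 84.293
Max retention: S = 1000/(16100/191) − 10 = 300/161 in (≈ 1.863 in)
Ia = 0.2·(300/161) = 60/161 in ≈ 0.373 in

S = 300/161 in ≈ 1.863 in; Ia = 60/161 in ≈ 0.373 in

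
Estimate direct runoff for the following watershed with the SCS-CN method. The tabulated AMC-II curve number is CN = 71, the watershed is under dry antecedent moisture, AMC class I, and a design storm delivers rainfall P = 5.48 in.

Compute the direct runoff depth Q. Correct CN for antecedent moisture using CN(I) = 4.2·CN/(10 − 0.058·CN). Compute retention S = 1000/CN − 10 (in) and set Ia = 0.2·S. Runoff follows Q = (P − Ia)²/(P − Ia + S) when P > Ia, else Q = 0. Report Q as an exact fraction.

Q = 17362542289/18423802425 in ≈ 0.942 in

CN(I) from CN(II)=71: (4.2·71)/(10 − 0.058·71) = 149100/2941 ≈ 50.697
S = 1000/(149100/2941) − 10 = 14500/1491 in ≈ 9.725 in
Ia = 0.2·(14500/1491) = 2900/1491 in ≈ 1.945 in
Since P=5.480 > Ia=1.945: effective rainfall P−Ia = 131767/37275 in
Q: (131767/37275)² ÷ (494267/37275) = 17362542289/18423802425 in (≈ 0.942 in)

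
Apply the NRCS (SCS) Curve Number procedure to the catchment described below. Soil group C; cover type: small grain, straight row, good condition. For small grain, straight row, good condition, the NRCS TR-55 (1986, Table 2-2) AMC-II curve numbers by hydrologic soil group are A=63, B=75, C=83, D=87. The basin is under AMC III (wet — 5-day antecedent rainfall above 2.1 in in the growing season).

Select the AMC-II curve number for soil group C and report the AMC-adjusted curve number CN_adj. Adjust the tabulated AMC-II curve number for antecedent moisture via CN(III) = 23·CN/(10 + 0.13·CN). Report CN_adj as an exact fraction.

NRCS table: small grain, straight row, good condition, soil group C → CN(II) = 83
Adjust CN=83 to AMC III: 23·83/(10 + 0.13·83) → 1909 ÷ (2079/100) = 190900/2079 ≈ 91.823

CN_adj = 190900/2079 ≈ 91.823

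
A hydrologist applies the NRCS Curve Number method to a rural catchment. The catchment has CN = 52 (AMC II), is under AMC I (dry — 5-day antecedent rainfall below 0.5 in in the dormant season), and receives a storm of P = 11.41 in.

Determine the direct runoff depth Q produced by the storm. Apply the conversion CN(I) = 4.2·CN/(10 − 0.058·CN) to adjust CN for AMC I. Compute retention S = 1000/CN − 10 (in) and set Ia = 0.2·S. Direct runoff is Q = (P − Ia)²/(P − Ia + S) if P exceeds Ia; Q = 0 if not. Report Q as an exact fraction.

CN(I) from CN(II)=52: (4.2·52)/(10 − 0.058·52) = 9100/291 ≈ 31.271
Max retention: S = 1000/(9100/291) − 10 = 2000/91 in (≈ 21.978 in)
Ia = 0.2·(2000/91) = 400/91 in ≈ 4.396 in
Excess rainfall: 11.410 − 4.396 = 7.014 in; P > Ia so Q > 0
Runoff Q = (P−Ia)²/(P−Ia+S) = (7.014)²/(7.014+21.978) = 4074396561/2400862100 ≈ 1.697 in

Q = 4074396561/2400862100 in ≈ 1.697 in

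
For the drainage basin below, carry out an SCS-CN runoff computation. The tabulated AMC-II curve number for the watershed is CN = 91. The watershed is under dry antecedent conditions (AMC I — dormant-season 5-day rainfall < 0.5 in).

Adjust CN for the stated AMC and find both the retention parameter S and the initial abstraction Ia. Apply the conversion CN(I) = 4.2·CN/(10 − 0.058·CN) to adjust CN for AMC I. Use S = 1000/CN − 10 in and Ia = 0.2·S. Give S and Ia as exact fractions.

S = 1500/637 in ≈ 2.355 in; Ia = 300/637 in ≈ 0.471 in

Adjust CN=91 to AMC I: 4.2·91/(10 − 0.058·91) → (1911/5) ÷ (2361/500) = 63700/787 ≈ 80.940
S = 1000/(63700/787) − 10 = 1500/637 in ≈ 2.355 in
Initial abstraction Ia = S/5 = (1500/637)/5 = 300/637 ≈ 0.471 in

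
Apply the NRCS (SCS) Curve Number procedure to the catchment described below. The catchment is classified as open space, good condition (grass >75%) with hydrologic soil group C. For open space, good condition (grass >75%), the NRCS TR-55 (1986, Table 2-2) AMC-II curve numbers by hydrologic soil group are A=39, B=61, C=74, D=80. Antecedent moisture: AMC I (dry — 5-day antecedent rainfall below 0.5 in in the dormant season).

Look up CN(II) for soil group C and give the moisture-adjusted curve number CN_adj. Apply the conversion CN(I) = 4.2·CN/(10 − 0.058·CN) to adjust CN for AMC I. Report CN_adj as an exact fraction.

NRCS table: open space, good condition (grass >75%), soil group C → CN(II) = 74
Dry (AMC I): CN(I) = 4.2·74/(10 − 0.058·74) = (1554/5)/(1427/250) = 77700/1427 ≈ 54.450

CN_adj = 77700/1427 ≈ 54.450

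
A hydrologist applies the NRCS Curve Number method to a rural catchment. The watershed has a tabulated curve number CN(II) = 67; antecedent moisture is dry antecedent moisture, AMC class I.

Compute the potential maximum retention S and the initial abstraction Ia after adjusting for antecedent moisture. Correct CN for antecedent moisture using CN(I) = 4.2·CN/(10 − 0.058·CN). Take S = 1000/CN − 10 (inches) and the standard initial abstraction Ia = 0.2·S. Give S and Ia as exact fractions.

Dry (AMC I): CN(I) = 4.2·67/(10 − 0.058·67) = (1407/5)/(3057/500) = 46900/1019 ≈ 46.026
S = 1000/(46900/1019) − 10 = 5500/469 in ≈ 11.727 in
Ia = 0.2·(5500/469) = 1100/469 in ≈ 2.345 in

S = 5500/469 in ≈ 11.727 in; Ia = 1100/469 in ≈ 2.345 in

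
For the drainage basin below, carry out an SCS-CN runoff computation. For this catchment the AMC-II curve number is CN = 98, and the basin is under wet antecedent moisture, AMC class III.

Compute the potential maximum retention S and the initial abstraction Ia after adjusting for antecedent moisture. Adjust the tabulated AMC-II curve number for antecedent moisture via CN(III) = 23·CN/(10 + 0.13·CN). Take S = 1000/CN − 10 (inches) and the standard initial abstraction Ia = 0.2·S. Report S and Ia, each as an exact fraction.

S = 100/1127 in ≈ 0.089 in; Ia = 20/1127 in ≈ 0.018 in

Adjust CN=98 to AMC III: 23·98/(10 + 0.13·98) → 2254 ÷ (1137/50) = 112700/1137 ≈ 99.120
Retention S: 1000/CN − 10 with CN=99.120 → S = 100/1127 ≈ 0.089 in
Initial abstraction Ia = S/5 = (100/1127)/5 = 20/1127 ≈ 0.018 in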